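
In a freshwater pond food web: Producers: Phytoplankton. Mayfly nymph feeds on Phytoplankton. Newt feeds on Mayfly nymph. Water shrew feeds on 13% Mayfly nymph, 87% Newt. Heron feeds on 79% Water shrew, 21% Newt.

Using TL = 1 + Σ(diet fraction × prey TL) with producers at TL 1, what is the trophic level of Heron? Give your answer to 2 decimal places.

Mayfly nymph: 1 + 1 = 2
Newt: 1 + 2 = 3
Water shrew: 1 + (0.13×2 + 0.87×3) = 3.87
Heron: 1 + (0.79×3.87 + 0.21×3) = 4.6873

4.69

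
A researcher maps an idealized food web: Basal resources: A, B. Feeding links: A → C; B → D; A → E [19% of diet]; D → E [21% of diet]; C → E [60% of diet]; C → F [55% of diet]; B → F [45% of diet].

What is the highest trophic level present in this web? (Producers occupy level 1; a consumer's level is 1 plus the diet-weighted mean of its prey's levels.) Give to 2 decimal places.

2.81

C: 1 + 1 = 2
D: 1 + 1 = 2
E: 1 + (0.19×1 + 0.21×2 + 0.6×2) = 2.81
F: 1 + (0.55×2 + 0.45×1) = 2.55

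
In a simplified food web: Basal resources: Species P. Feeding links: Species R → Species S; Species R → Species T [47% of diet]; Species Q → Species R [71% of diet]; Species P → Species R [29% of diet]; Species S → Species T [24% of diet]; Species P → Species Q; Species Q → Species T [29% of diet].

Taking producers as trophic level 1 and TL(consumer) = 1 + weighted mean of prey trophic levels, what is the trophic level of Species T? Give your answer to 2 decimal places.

3.74

Species Q: 1 + 1 = 2
Species R: 1 + (0.71×2 + 0.29×1) = 2.71
Species S: 1 + 2.71 = 3.71
Species T: 1 + (0.47×2.71 + 0.24×3.71 + 0.29×2) = 3.7441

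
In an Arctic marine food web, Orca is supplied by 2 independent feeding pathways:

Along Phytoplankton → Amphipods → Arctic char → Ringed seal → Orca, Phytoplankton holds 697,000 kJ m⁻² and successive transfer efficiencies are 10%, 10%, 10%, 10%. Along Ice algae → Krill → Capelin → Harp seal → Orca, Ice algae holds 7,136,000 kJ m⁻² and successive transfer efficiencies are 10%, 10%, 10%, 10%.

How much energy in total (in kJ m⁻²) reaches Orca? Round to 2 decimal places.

783.30 kJ m⁻²

Via Phytoplankton: 697000 × 0.1 × 0.1 × 0.1 × 0.1 = 69.7 kJ m⁻²
Via Ice algae: 7136000 × 0.1 × 0.1 × 0.1 × 0.1 = 713.6 kJ m⁻²
Total at Orca: 69.7 + 713.6 = 783.3 kJ m⁻²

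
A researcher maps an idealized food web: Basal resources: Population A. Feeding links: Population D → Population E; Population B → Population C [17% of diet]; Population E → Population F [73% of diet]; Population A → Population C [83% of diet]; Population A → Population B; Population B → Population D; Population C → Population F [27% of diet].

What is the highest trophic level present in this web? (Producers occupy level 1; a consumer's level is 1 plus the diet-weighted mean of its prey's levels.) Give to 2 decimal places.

4.51

Population B: 1 + 1 = 2
Population C: 1 + (0.17×2 + 0.83×1) = 2.17
Population D: 1 + 2 = 3
Population E: 1 + 3 = 4
Population F: 1 + (0.27×2.17 + 0.73×4) = 4.5059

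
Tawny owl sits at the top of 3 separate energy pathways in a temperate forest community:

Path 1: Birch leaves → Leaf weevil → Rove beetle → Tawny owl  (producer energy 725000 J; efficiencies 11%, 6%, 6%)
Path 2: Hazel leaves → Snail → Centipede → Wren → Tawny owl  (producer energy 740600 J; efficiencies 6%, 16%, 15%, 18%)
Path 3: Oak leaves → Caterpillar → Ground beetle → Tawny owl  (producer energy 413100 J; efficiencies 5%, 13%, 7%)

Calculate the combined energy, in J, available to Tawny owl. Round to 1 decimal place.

667.0 J

Path 1: 725000 × 0.11 × 0.06 × 0.06 = 287.1 J
Path 2: 740600 × 0.06 × 0.16 × 0.15 × 0.18 = 191.96352 J
Path 3: 413100 × 0.05 × 0.13 × 0.07 = 187.9605 J
Total at Tawny owl: 287.1 + 191.96352 + 187.9605 = 667.02402 J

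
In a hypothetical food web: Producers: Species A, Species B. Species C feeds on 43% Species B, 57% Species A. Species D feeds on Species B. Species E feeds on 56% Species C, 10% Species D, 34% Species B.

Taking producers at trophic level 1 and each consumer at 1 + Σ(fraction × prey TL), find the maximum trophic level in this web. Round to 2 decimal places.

Species C: 1 + (0.43×1 + 0.57×1) = 2
Species D: 1 + 1 = 2
Species E: 1 + (0.56×2 + 0.1×2 + 0.34×1) = 2.66

2.66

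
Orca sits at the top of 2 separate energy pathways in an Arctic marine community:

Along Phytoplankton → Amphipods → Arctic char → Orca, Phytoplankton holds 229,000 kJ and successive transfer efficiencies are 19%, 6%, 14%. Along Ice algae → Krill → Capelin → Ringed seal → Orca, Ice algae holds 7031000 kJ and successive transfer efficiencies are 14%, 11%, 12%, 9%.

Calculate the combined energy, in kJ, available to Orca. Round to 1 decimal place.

1534.9 kJ

Via Phytoplankton: 229000 × 0.19 × 0.06 × 0.14 = 365.484 kJ
Via Ice algae: 7031000 × 0.14 × 0.11 × 0.12 × 0.09 = 1169.39592 kJ
Total at Orca: 365.484 + 1169.39592 = 1534.87992 kJ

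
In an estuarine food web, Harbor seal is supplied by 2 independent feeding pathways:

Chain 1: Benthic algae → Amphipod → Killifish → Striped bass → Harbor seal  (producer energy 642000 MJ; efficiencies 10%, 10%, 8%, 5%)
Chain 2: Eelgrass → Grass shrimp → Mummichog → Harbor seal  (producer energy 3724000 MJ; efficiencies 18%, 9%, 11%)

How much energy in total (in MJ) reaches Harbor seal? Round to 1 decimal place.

Chain 1: 642000 × 0.1 × 0.1 × 0.08 × 0.05 = 25.68 MJ
Chain 2: 3724000 × 0.18 × 0.09 × 0.11 = 6636.168 MJ
Total at Harbor seal: 25.68 + 6636.168 = 6661.848 MJ

6661.8 MJ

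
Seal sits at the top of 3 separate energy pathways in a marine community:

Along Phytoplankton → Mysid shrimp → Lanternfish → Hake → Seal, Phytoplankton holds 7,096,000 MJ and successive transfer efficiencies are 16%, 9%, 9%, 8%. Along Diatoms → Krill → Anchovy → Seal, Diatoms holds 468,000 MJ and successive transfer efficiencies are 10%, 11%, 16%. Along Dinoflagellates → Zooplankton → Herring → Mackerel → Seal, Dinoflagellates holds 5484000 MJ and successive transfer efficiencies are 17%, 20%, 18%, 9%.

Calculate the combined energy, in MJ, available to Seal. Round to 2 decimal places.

Via Phytoplankton: 7096000 × 0.16 × 0.09 × 0.09 × 0.08 = 735.71328 MJ
Via Diatoms: 468000 × 0.1 × 0.11 × 0.16 = 823.68 MJ
Via Dinoflagellates: 5484000 × 0.17 × 0.2 × 0.18 × 0.09 = 3020.5872 MJ
Total at Seal: 735.71328 + 823.68 + 3020.5872 = 4579.98048 MJ

4579.98 MJ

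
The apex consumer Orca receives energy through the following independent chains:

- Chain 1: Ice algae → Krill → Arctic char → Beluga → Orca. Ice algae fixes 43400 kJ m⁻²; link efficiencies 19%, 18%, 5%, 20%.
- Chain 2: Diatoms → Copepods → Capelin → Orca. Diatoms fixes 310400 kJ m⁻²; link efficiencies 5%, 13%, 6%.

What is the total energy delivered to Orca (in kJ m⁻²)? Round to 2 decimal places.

Chain 1: 43400 × 0.19 × 0.18 × 0.05 × 0.2 = 14.8428 kJ m⁻²
Chain 2: 310400 × 0.05 × 0.13 × 0.06 = 121.056 kJ m⁻²
Total at Orca: 14.8428 + 121.056 = 135.8988 kJ m⁻²

135.90 kJ m⁻²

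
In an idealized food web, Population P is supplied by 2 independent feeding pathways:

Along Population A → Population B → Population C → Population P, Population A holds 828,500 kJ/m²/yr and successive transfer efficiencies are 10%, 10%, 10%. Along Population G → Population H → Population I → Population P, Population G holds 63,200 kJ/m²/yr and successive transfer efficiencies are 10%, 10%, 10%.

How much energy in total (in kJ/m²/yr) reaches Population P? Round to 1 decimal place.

Via Population A: 828500 × 0.1 × 0.1 × 0.1 = 828.5 kJ/m²/yr
Via Population G: 63200 × 0.1 × 0.1 × 0.1 = 63.2 kJ/m²/yr
Total at Population P: 828.5 + 63.2 = 891.7 kJ/m²/yr

891.7 kJ/m²/yr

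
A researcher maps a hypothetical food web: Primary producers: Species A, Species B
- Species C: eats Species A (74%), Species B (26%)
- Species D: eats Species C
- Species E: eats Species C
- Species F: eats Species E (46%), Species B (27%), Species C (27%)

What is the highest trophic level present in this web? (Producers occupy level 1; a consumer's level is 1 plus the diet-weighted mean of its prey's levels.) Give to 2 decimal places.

3.19

Species C: 1 + (0.74×1 + 0.26×1) = 2
Species D: 1 + 2 = 3
Species E: 1 + 2 = 3
Species F: 1 + (0.46×3 + 0.27×1 + 0.27×2) = 3.19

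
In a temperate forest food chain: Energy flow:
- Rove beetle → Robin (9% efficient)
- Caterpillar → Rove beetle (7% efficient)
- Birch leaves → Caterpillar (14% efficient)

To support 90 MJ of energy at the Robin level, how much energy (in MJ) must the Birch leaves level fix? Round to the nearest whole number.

102041 MJ

Cumulative transfer efficiency: 0.14 × 0.07 × 0.09 = 0.000882
Birch leaves energy = 90 / 0.000882 = 102041 MJ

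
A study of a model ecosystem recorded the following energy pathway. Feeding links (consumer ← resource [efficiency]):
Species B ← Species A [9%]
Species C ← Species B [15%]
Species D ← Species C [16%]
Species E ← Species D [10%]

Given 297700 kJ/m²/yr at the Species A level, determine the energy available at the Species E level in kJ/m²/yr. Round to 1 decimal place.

Species B: 297700 × 0.09 = 26793 kJ/m²/yr
Species C: 26793 × 0.15 = 4018.95 kJ/m²/yr
Species D: 4018.95 × 0.16 = 643.032 kJ/m²/yr
Species E: 643.032 × 0.1 = 64.3032 kJ/m²/yr

64.3 kJ/m²/yr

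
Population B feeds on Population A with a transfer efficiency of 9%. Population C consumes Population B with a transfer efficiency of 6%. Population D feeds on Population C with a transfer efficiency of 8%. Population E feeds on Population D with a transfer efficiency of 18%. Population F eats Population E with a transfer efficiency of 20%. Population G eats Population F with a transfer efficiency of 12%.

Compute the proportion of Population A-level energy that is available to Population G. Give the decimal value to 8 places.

0.00000187

Product of link efficiencies: 0.09 × 0.06 × 0.08 × 0.18 × 0.2 × 0.12 = 0.00000186624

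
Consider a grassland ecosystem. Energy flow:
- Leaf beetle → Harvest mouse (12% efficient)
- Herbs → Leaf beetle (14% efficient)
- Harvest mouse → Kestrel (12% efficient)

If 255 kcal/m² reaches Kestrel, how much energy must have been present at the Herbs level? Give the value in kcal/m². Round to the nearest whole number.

Cumulative transfer efficiency: 0.14 × 0.12 × 0.12 = 0.002016
Herbs energy = 255 / 0.002016 = 126488 kcal/m²

126488 kcal/m²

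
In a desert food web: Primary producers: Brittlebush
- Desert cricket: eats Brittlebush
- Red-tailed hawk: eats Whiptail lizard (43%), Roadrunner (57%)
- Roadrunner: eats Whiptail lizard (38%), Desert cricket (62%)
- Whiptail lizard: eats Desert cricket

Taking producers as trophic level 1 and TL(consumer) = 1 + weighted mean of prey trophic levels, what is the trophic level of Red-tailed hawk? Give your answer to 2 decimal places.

Desert cricket: 1 + 1 = 2
Whiptail lizard: 1 + 2 = 3
Roadrunner: 1 + (0.38×3 + 0.62×2) = 3.38
Red-tailed hawk: 1 + (0.43×3 + 0.57×3.38) = 4.2166

4.22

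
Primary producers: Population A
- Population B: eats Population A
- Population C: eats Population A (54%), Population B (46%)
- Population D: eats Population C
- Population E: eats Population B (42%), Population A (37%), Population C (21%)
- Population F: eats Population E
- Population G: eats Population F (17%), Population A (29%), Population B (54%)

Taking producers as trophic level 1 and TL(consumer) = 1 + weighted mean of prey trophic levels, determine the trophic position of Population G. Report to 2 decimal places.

Population B: 1 + 1 = 2
Population C: 1 + (0.54×1 + 0.46×2) = 2.46
Population D: 1 + 2.46 = 3.46
Population E: 1 + (0.42×2 + 0.37×1 + 0.21×2.46) = 2.7266
Population F: 1 + 2.7266 = 3.7266
Population G: 1 + (0.17×3.7266 + 0.29×1 + 0.54×2) = 3.003522

3.00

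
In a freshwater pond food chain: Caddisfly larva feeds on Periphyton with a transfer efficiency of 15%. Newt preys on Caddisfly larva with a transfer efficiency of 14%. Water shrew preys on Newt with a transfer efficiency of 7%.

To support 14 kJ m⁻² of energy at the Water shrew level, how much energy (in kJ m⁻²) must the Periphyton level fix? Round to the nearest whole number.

9524 kJ m⁻²

Cumulative transfer efficiency: 0.15 × 0.14 × 0.07 = 0.00147
Periphyton energy = 14 / 0.00147 = 9524 kJ m⁻²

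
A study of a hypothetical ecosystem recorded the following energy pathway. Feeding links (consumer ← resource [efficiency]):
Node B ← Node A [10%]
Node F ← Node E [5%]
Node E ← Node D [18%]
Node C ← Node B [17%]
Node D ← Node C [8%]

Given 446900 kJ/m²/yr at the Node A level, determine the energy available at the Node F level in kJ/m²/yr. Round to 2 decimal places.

Node B: 446900 × 0.1 = 44690 kJ/m²/yr
Node C: 44690 × 0.17 = 7597.3 kJ/m²/yr
Node D: 7597.3 × 0.08 = 607.784 kJ/m²/yr
Node E: 607.784 × 0.18 = 109.40112 kJ/m²/yr
Node F: 109.40112 × 0.05 = 5.470056 kJ/m²/yr

5.47 kJ/m²/yr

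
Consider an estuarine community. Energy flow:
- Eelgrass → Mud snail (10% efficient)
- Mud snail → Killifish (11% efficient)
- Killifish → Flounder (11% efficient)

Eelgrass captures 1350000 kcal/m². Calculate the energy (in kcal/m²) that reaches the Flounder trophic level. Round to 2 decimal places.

Mud snail: 1350000 × 0.1 = 135000 kcal/m²
Killifish: 135000 × 0.11 = 14850 kcal/m²
Flounder: 14850 × 0.11 = 1633.5 kcal/m²

1633.50 kcal/m²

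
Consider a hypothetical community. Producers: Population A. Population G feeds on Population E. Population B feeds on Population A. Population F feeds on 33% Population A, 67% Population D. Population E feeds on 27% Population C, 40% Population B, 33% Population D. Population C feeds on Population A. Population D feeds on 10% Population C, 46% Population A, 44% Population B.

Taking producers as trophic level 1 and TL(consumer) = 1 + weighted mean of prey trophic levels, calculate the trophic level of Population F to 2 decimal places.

3.03

Population B: 1 + 1 = 2
Population C: 1 + 1 = 2
Population D: 1 + (0.1×2 + 0.46×1 + 0.44×2) = 2.54
Population E: 1 + (0.27×2 + 0.4×2 + 0.33×2.54) = 3.1782
Population F: 1 + (0.33×1 + 0.67×2.54) = 3.0318
Population G: 1 + 3.1782 = 4.1782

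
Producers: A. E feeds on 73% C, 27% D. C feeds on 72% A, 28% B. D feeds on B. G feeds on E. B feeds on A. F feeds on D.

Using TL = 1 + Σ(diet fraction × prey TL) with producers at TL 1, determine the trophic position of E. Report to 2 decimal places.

3.47

B: 1 + 1 = 2
C: 1 + (0.72×1 + 0.28×2) = 2.28
D: 1 + 2 = 3
E: 1 + (0.73×2.28 + 0.27×3) = 3.4744
F: 1 + 3 = 4
G: 1 + 3.4744 = 4.4744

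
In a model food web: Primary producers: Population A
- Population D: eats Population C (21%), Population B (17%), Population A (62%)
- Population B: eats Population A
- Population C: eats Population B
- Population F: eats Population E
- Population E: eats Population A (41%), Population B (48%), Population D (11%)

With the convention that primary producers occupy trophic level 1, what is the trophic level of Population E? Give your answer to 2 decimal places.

Population B: 1 + 1 = 2
Population C: 1 + 2 = 3
Population D: 1 + (0.21×3 + 0.17×2 + 0.62×1) = 2.59
Population E: 1 + (0.41×1 + 0.48×2 + 0.11×2.59) = 2.6549
Population F: 1 + 2.6549 = 3.6549

2.65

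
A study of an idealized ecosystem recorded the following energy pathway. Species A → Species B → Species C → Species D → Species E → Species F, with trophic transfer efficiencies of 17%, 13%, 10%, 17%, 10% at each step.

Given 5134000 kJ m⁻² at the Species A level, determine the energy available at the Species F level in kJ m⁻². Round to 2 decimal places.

Species B: 5134000 × 0.17 = 872780 kJ m⁻²
Species C: 872780 × 0.13 = 113461.4 kJ m⁻²
Species D: 113461.4 × 0.1 = 11346.14 kJ m⁻²
Species E: 11346.14 × 0.17 = 1928.8438 kJ m⁻²
Species F: 1928.8438 × 0.1 = 192.88438 kJ m⁻²

192.88 kJ m⁻²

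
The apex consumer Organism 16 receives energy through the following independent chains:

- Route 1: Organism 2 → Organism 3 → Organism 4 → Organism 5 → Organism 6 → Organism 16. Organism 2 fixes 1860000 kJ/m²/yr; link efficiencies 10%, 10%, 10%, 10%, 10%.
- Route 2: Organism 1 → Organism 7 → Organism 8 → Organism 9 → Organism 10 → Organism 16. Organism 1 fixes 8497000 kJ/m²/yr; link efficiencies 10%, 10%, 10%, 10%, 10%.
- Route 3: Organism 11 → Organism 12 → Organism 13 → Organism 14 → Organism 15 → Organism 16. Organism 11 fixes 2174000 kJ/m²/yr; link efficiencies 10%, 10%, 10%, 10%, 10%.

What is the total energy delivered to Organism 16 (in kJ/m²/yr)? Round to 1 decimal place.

Route 1: 1860000 × 0.1 × 0.1 × 0.1 × 0.1 × 0.1 = 18.6 kJ/m²/yr
Route 2: 8497000 × 0.1 × 0.1 × 0.1 × 0.1 × 0.1 = 84.97 kJ/m²/yr
Route 3: 2174000 × 0.1 × 0.1 × 0.1 × 0.1 × 0.1 = 21.74 kJ/m²/yr
Total at Organism 16: 18.6 + 84.97 + 21.74 = 125.31 kJ/m²/yr

125.3 kJ/m²/yr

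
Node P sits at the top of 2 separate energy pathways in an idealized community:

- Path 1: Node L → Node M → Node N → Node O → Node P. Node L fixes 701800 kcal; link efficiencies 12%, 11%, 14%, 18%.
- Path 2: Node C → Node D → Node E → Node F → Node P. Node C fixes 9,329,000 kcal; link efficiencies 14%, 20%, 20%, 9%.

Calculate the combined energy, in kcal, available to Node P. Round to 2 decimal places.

Path 1: 701800 × 0.12 × 0.11 × 0.14 × 0.18 = 233.446752 kcal
Path 2: 9329000 × 0.14 × 0.2 × 0.2 × 0.09 = 4701.816 kcal
Total at Node P: 233.446752 + 4701.816 = 4935.262752 kcal

4935.26 kcal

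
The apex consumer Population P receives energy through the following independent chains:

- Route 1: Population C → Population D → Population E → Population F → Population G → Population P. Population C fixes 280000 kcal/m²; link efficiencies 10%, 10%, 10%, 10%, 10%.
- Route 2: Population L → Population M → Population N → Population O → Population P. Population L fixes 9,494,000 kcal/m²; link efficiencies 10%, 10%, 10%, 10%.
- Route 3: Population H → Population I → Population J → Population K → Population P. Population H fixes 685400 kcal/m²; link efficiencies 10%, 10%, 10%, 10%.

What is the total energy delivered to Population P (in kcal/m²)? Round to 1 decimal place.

Route 1: 280000 × 0.1 × 0.1 × 0.1 × 0.1 × 0.1 = 2.8 kcal/m²
Route 2: 9494000 × 0.1 × 0.1 × 0.1 × 0.1 = 949.4 kcal/m²
Route 3: 685400 × 0.1 × 0.1 × 0.1 × 0.1 = 68.54 kcal/m²
Total at Population P: 2.8 + 949.4 + 68.54 = 1020.74 kcal/m²

1020.7 kcal/m²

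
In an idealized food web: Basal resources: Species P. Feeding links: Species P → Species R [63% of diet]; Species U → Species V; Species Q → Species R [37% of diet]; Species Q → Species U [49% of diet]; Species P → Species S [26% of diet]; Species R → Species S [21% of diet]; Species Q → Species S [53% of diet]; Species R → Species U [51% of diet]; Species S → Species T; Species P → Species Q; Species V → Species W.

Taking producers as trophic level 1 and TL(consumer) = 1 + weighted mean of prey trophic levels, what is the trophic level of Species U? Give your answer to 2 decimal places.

Species Q: 1 + 1 = 2
Species R: 1 + (0.63×1 + 0.37×2) = 2.37
Species S: 1 + (0.53×2 + 0.21×2.37 + 0.26×1) = 2.8177
Species T: 1 + 2.8177 = 3.8177
Species U: 1 + (0.49×2 + 0.51×2.37) = 3.1887
Species V: 1 + 3.1887 = 4.1887
Species W: 1 + 4.1887 = 5.1887

3.19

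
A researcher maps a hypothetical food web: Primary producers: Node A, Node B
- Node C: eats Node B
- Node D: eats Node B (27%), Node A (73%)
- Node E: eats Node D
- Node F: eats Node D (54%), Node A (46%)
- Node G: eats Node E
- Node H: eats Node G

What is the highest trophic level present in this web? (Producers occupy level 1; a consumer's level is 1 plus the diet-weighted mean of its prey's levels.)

Node C: 1 + 1 = 2
Node D: 1 + (0.27×1 + 0.73×1) = 2
Node E: 1 + 2 = 3
Node F: 1 + (0.54×2 + 0.46×1) = 2.54
Node G: 1 + 3 = 4
Node H: 1 + 4 = 5

5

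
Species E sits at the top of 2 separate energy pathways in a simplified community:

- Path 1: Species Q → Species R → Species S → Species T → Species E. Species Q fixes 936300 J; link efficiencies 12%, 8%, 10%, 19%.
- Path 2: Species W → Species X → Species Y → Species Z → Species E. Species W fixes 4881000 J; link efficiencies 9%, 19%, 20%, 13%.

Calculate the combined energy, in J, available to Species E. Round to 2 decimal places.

2340.87 J

Path 1: 936300 × 0.12 × 0.08 × 0.1 × 0.19 = 170.78112 J
Path 2: 4881000 × 0.09 × 0.19 × 0.2 × 0.13 = 2170.0926 J
Total at Species E: 170.78112 + 2170.0926 = 2340.87372 J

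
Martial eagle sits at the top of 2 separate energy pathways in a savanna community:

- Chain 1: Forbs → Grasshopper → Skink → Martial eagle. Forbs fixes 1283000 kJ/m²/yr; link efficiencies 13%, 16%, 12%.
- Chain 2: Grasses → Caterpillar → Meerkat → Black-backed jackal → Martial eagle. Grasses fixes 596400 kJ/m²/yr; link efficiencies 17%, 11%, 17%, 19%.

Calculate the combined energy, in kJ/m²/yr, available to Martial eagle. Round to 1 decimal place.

Chain 1: 1283000 × 0.13 × 0.16 × 0.12 = 3202.368 kJ/m²/yr
Chain 2: 596400 × 0.17 × 0.11 × 0.17 × 0.19 = 360.231564 kJ/m²/yr
Total at Martial eagle: 3202.368 + 360.231564 = 3562.599564 kJ/m²/yr

3562.6 kJ/m²/yr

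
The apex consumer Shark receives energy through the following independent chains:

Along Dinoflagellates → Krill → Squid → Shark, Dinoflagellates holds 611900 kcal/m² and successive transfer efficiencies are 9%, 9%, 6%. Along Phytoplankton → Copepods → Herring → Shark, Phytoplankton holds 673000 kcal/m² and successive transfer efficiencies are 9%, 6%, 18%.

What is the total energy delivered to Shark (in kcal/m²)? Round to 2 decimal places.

Via Dinoflagellates: 611900 × 0.09 × 0.09 × 0.06 = 297.3834 kcal/m²
Via Phytoplankton: 673000 × 0.09 × 0.06 × 0.18 = 654.156 kcal/m²
Total at Shark: 297.3834 + 654.156 = 951.5394 kcal/m²

951.54 kcal/m²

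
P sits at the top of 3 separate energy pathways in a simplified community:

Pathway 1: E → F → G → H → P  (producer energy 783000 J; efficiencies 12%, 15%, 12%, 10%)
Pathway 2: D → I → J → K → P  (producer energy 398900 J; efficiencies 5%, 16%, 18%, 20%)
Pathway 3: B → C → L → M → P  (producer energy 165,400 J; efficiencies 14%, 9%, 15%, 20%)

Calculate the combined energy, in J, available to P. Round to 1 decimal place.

346.5 J

Pathway 1: 783000 × 0.12 × 0.15 × 0.12 × 0.1 = 169.128 J
Pathway 2: 398900 × 0.05 × 0.16 × 0.18 × 0.2 = 114.8832 J
Pathway 3: 165400 × 0.14 × 0.09 × 0.15 × 0.2 = 62.5212 J
Total at P: 169.128 + 114.8832 + 62.5212 = 346.5324 J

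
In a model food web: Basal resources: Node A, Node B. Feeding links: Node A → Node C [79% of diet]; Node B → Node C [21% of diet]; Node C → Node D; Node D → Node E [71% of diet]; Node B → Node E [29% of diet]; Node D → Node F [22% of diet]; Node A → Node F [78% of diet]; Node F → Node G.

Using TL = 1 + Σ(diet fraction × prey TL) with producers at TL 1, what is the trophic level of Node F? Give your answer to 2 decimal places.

2.44

Node C: 1 + (0.79×1 + 0.21×1) = 2
Node D: 1 + 2 = 3
Node E: 1 + (0.71×3 + 0.29×1) = 3.42
Node F: 1 + (0.22×3 + 0.78×1) = 2.44
Node G: 1 + 2.44 = 3.44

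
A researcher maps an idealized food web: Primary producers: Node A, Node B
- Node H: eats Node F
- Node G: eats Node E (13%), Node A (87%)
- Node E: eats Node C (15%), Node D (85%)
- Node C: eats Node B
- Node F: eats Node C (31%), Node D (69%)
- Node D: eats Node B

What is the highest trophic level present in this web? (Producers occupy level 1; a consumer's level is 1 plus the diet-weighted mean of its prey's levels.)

Node C: 1 + 1 = 2
Node D: 1 + 1 = 2
Node E: 1 + (0.15×2 + 0.85×2) = 3
Node F: 1 + (0.31×2 + 0.69×2) = 3
Node G: 1 + (0.13×3 + 0.87×1) = 2.26
Node H: 1 + 3 = 4

4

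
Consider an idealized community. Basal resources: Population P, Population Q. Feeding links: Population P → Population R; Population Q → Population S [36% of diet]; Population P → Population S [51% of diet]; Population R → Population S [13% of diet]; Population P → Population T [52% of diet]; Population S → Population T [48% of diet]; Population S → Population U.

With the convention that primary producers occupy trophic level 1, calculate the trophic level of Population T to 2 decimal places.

Population R: 1 + 1 = 2
Population S: 1 + (0.36×1 + 0.51×1 + 0.13×2) = 2.13
Population T: 1 + (0.52×1 + 0.48×2.13) = 2.5424
Population U: 1 + 2.13 = 3.13

2.54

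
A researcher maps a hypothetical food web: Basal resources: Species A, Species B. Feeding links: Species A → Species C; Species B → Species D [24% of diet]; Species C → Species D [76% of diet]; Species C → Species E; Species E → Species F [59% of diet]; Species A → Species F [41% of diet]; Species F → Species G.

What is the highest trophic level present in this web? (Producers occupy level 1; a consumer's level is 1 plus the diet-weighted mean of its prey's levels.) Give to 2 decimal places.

Species C: 1 + 1 = 2
Species D: 1 + (0.24×1 + 0.76×2) = 2.76
Species E: 1 + 2 = 3
Species F: 1 + (0.59×3 + 0.41×1) = 3.18
Species G: 1 + 3.18 = 4.18

4.18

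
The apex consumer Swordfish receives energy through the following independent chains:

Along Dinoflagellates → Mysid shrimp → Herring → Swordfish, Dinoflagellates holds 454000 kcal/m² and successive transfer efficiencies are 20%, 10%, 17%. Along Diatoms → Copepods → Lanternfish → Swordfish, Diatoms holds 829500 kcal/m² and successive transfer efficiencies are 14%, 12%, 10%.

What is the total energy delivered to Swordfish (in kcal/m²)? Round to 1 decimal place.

2937.2 kcal/m²

Via Dinoflagellates: 454000 × 0.2 × 0.1 × 0.17 = 1543.6 kcal/m²
Via Diatoms: 829500 × 0.14 × 0.12 × 0.1 = 1393.56 kcal/m²
Total at Swordfish: 1543.6 + 1393.56 = 2937.16 kcal/m²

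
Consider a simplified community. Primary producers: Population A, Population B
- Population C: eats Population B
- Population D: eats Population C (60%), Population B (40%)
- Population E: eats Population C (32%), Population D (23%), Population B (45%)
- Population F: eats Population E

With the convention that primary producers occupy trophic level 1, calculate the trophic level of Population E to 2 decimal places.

2.69

Population C: 1 + 1 = 2
Population D: 1 + (0.6×2 + 0.4×1) = 2.6
Population E: 1 + (0.32×2 + 0.23×2.6 + 0.45×1) = 2.688
Population F: 1 + 2.688 = 3.688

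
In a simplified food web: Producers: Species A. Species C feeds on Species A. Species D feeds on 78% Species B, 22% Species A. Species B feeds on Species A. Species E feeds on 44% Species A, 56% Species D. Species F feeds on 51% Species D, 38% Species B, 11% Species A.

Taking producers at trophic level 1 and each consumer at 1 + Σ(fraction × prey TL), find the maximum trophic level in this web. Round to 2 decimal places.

Species B: 1 + 1 = 2
Species C: 1 + 1 = 2
Species D: 1 + (0.78×2 + 0.22×1) = 2.78
Species E: 1 + (0.44×1 + 0.56×2.78) = 2.9968
Species F: 1 + (0.51×2.78 + 0.38×2 + 0.11×1) = 3.2878

3.29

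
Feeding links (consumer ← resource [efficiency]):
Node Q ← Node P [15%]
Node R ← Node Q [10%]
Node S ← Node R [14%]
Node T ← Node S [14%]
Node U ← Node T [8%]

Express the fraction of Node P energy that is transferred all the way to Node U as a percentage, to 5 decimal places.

0.00235%

Product of link efficiencies: 0.15 × 0.1 × 0.14 × 0.14 × 0.08 = 0.00002352
As a percentage: 0.00002352 × 100 = 0.00235%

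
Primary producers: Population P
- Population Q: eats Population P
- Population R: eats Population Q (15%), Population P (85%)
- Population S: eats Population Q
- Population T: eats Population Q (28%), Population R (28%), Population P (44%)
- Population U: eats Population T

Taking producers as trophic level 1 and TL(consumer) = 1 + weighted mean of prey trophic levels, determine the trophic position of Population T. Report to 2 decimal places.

2.60

Population Q: 1 + 1 = 2
Population R: 1 + (0.15×2 + 0.85×1) = 2.15
Population S: 1 + 2 = 3
Population T: 1 + (0.28×2 + 0.28×2.15 + 0.44×1) = 2.602
Population U: 1 + 2.602 = 3.602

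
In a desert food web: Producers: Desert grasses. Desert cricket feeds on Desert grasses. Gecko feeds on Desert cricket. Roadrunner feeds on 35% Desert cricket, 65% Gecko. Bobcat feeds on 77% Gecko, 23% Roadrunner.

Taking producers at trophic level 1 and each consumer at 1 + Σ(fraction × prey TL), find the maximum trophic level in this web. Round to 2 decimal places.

4.15

Desert cricket: 1 + 1 = 2
Gecko: 1 + 2 = 3
Roadrunner: 1 + (0.35×2 + 0.65×3) = 3.65
Bobcat: 1 + (0.77×3 + 0.23×3.65) = 4.1495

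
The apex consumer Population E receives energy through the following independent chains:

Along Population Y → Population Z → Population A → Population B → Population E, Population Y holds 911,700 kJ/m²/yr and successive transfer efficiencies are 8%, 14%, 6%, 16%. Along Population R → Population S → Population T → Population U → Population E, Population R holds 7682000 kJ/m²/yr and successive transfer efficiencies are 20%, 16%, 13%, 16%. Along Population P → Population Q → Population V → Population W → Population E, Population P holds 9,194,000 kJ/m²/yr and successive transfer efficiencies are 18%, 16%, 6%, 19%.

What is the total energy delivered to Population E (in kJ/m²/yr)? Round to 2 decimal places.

Via Population Y: 911700 × 0.08 × 0.14 × 0.06 × 0.16 = 98.025984 kJ/m²/yr
Via Population R: 7682000 × 0.2 × 0.16 × 0.13 × 0.16 = 5113.1392 kJ/m²/yr
Via Population P: 9194000 × 0.18 × 0.16 × 0.06 × 0.19 = 3018.57408 kJ/m²/yr
Total at Population E: 98.025984 + 5113.1392 + 3018.57408 = 8229.739264 kJ/m²/yr

8229.74 kJ/m²/yr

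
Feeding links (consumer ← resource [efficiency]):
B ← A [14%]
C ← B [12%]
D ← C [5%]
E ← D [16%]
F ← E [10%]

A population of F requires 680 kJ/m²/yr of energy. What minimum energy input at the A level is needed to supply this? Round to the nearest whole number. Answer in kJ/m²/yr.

Cumulative transfer efficiency: 0.14 × 0.12 × 0.05 × 0.16 × 0.1 = 0.00001344
A energy = 680 / 0.00001344 = 50595238 kJ/m²/yr

50595238 kJ/m²/yr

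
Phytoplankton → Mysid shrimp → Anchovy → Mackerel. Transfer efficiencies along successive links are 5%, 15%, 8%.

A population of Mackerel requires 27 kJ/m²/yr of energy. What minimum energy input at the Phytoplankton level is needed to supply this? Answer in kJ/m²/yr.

45000 kJ/m²/yr

Cumulative transfer efficiency: 0.05 × 0.15 × 0.08 = 0.0006
Phytoplankton energy = 27 / 0.0006 = 45000 kJ/m²/yr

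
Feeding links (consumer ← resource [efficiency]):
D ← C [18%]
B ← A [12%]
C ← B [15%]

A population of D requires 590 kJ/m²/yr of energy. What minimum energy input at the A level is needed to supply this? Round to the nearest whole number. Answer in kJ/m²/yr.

Cumulative transfer efficiency: 0.12 × 0.15 × 0.18 = 0.00324
A energy = 590 / 0.00324 = 182099 kJ/m²/yr

182099 kJ/m²/yr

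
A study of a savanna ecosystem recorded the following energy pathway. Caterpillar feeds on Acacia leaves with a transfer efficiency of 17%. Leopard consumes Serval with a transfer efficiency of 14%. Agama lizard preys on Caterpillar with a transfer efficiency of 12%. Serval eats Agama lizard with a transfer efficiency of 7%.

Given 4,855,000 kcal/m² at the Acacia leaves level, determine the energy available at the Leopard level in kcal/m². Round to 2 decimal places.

Caterpillar: 4855000 × 0.17 = 825350 kcal/m²
Agama lizard: 825350 × 0.12 = 99042 kcal/m²
Serval: 99042 × 0.07 = 6932.94 kcal/m²
Leopard: 6932.94 × 0.14 = 970.6116 kcal/m²

970.61 kcal/m²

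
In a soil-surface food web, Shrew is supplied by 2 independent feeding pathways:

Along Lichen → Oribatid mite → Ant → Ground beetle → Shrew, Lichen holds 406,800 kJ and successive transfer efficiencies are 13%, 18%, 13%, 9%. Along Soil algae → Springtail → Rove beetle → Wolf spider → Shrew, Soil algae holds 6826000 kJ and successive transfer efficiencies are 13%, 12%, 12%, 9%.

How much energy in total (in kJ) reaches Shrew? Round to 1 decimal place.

1261.4 kJ

Via Lichen: 406800 × 0.13 × 0.18 × 0.13 × 0.09 = 111.373704 kJ
Via Soil algae: 6826000 × 0.13 × 0.12 × 0.12 × 0.09 = 1150.04448 kJ
Total at Shrew: 111.373704 + 1150.04448 = 1261.418184 kJ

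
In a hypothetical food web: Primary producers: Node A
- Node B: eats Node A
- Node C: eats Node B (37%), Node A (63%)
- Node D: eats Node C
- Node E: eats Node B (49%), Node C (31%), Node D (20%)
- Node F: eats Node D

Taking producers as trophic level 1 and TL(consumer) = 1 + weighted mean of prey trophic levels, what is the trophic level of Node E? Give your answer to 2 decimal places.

3.39

Node B: 1 + 1 = 2
Node C: 1 + (0.37×2 + 0.63×1) = 2.37
Node D: 1 + 2.37 = 3.37
Node E: 1 + (0.49×2 + 0.31×2.37 + 0.2×3.37) = 3.3887
Node F: 1 + 3.37 = 4.37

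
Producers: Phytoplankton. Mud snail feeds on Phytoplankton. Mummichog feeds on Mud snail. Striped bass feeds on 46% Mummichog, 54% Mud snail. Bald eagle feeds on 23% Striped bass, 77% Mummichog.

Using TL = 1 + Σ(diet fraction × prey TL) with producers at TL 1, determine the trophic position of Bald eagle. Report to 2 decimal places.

4.11

Mud snail: 1 + 1 = 2
Mummichog: 1 + 2 = 3
Striped bass: 1 + (0.46×3 + 0.54×2) = 3.46
Bald eagle: 1 + (0.23×3.46 + 0.77×3) = 4.1058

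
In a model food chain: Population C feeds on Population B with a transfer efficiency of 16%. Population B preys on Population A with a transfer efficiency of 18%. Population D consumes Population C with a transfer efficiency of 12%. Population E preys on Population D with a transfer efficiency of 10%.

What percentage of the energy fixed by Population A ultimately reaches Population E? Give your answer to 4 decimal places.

Product of link efficiencies: 0.18 × 0.16 × 0.12 × 0.1 = 0.0003456
As a percentage: 0.0003456 × 100 = 0.0346%

0.0346%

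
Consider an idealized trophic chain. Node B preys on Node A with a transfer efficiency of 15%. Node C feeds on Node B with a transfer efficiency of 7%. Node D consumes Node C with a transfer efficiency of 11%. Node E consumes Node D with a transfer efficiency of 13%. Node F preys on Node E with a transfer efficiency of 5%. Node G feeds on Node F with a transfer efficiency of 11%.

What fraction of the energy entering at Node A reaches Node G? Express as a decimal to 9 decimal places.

0.000000826

Product of link efficiencies: 0.15 × 0.07 × 0.11 × 0.13 × 0.05 × 0.11 = 0.000000825825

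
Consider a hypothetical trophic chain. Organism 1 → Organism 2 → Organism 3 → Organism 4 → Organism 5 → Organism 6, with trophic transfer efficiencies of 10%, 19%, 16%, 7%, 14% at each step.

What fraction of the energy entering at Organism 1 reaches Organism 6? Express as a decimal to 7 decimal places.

0.0000298

Product of link efficiencies: 0.1 × 0.19 × 0.16 × 0.07 × 0.14 = 0.000029792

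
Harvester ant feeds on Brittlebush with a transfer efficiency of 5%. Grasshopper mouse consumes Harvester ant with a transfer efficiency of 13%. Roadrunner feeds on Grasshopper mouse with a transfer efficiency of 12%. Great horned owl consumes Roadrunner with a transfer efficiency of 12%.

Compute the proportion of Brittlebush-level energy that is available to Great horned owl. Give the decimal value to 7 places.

0.0000936

Product of link efficiencies: 0.05 × 0.13 × 0.12 × 0.12 = 0.0000936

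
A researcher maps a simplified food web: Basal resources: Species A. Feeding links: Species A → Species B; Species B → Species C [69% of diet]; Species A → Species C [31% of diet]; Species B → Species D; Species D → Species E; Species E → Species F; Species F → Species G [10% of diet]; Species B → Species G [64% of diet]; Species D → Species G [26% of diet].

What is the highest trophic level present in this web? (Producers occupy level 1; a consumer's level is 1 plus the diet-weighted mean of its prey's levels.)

5

Species B: 1 + 1 = 2
Species C: 1 + (0.69×2 + 0.31×1) = 2.69
Species D: 1 + 2 = 3
Species E: 1 + 3 = 4
Species F: 1 + 4 = 5
Species G: 1 + (0.1×5 + 0.64×2 + 0.26×3) = 3.56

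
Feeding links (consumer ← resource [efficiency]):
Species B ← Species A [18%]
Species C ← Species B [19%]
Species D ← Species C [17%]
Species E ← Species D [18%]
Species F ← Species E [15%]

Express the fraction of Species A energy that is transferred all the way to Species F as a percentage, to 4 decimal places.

0.0157%

Product of link efficiencies: 0.18 × 0.19 × 0.17 × 0.18 × 0.15 = 0.000156978
As a percentage: 0.000156978 × 100 = 0.0157%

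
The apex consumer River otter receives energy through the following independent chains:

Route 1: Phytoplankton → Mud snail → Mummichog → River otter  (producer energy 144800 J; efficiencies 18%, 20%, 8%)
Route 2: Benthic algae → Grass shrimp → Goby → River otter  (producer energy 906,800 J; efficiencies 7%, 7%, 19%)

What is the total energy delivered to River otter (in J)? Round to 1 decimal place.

Route 1: 144800 × 0.18 × 0.2 × 0.08 = 417.024 J
Route 2: 906800 × 0.07 × 0.07 × 0.19 = 844.2308 J
Total at River otter: 417.024 + 844.2308 = 1261.2548 J

1261.3 J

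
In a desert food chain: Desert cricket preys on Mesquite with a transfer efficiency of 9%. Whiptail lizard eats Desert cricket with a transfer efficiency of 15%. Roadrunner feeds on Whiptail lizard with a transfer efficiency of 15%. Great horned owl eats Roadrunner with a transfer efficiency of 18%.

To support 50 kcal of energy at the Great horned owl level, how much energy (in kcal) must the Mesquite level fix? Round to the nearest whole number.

137174 kcal

Cumulative transfer efficiency: 0.09 × 0.15 × 0.15 × 0.18 = 0.0003645
Mesquite energy = 50 / 0.0003645 = 137174 kcal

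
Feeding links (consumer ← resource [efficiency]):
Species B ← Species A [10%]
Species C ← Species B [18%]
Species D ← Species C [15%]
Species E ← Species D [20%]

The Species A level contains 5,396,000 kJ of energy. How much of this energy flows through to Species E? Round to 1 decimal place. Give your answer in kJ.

Species B: 5396000 × 0.1 = 539600 kJ
Species C: 539600 × 0.18 = 97128 kJ
Species D: 97128 × 0.15 = 14569.2 kJ
Species E: 14569.2 × 0.2 = 2913.84 kJ

2913.8 kJ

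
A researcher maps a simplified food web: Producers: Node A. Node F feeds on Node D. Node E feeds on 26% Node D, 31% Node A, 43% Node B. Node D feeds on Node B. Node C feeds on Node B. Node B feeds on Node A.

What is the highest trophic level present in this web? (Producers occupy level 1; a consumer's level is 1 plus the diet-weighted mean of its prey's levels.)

Node B: 1 + 1 = 2
Node C: 1 + 2 = 3
Node D: 1 + 2 = 3
Node E: 1 + (0.26×3 + 0.31×1 + 0.43×2) = 2.95
Node F: 1 + 3 = 4

4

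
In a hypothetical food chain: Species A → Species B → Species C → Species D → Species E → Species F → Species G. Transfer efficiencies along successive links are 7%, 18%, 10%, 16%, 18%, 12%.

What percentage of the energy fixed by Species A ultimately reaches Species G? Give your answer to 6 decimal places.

Product of link efficiencies: 0.07 × 0.18 × 0.1 × 0.16 × 0.18 × 0.12 = 0.00000435456
As a percentage: 0.00000435456 × 100 = 0.000435%

0.000435%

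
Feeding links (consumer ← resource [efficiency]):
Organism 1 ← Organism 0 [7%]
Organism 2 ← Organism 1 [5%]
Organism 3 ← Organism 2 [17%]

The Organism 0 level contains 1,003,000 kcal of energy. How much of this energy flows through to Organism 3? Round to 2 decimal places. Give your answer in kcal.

Organism 1: 1003000 × 0.07 = 70210 kcal
Organism 2: 70210 × 0.05 = 3510.5 kcal
Organism 3: 3510.5 × 0.17 = 596.785 kcal

596.79 kcal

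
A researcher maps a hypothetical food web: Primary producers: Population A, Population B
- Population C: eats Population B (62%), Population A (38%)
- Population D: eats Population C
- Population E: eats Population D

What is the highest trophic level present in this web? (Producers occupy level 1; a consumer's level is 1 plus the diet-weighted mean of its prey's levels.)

4

Population C: 1 + (0.62×1 + 0.38×1) = 2
Population D: 1 + 2 = 3
Population E: 1 + 3 = 4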